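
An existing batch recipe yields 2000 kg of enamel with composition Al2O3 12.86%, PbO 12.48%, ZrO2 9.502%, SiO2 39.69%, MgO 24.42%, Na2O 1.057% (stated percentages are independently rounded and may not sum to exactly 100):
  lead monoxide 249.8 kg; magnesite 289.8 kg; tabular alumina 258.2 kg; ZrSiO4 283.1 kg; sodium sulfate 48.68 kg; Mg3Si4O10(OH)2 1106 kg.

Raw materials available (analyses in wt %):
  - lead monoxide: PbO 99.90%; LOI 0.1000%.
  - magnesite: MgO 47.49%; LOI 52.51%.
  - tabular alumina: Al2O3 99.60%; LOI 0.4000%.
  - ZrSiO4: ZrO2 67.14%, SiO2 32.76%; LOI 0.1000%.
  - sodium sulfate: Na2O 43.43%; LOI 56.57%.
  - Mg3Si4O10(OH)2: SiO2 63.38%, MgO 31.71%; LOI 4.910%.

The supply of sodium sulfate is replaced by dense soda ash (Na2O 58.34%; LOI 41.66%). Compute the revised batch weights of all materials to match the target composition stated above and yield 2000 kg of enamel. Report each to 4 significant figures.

Mid-chain values are displayed, rounded to 4 significant digits, in the printout — the working math holds full float precision through every step — each reported value carries a single rounding — all derived quantities (LOI, six oxide percentages, the totals, the yield, net glass mass) are carried from the weighed amounts at 2000 kg of glass in full float precision as given in question or answer.
The oxide mass targets at 2000 kg enamel:
  Al2O3: 12.86% × 2000 = 257.2 kg
  PbO: 12.48% × 2000 = 249.6 kg
  ZrO2: 9.502% × 2000 = 190.0 kg
  SiO2: 39.69% × 2000 = 793.8 kg
  MgO: 24.42% × 2000 = 488.4 kg
  Na2O: 1.057% × 2000 = 21.14 kg
Per-oxide balance check working from each reported weight, relative to the basis at hand (each sum matches its target mass exact up to rounding of places):
  Al2O3: 258.2·0.9960 = 257.2 kg (target 257.2 kg)
  PbO: 249.8·0.9990 = 249.6 kg (target 249.6 kg)
  ZrO2: 283.1·0.6714 = 190.1 kg (target 190.0 kg)
  SiO2: 283.1·0.3276 + 1106·0.6338 = 793.7 kg (target 793.8 kg)
  MgO: 289.8·0.4749 + 1106·0.3171 = 488.3 kg (target 488.4 kg)
  Na2O: 36.24·0.5834 = 21.14 kg (target 21.14 kg)
The glass-mass cross-check: whole batch net of LOI = 2000 kg (summing oxide targets gives 2000 kg; the stated basis being 2000 kg — rounding explains the deltas).
Adding the batch up: Σ batch = 2223 kg; LOI removed, Σ of batch·LOI: 223.1 kg; the yield ratio, glass ÷ batch: 89.96%.

Revised batch per 2000 kg enamel:
  lead monoxide: 249.8 kg
  magnesite: 289.8 kg
  tabular alumina: 258.2 kg
  ZrSiO4: 283.1 kg
  dense soda ash: 36.24 kg
  Mg3Si4O10(OH)2: 1106 kg
Total batch = 2223 kg; LOI loss = 223.1 kg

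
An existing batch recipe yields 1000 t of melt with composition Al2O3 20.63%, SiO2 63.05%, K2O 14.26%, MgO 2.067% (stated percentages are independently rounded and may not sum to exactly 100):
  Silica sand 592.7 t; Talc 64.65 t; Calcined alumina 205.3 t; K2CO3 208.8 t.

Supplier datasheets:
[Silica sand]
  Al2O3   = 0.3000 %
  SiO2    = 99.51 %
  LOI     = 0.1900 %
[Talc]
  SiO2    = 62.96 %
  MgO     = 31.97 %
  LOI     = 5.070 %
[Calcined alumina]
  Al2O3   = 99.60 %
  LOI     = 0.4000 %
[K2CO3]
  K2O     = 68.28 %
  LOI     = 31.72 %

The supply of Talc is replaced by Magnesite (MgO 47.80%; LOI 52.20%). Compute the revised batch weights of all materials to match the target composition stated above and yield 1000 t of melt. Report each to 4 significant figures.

Rounding to 4 significant digits governs each working value as printed. All arithmetic holds full float precision at each step; each reported result takes exactly one rounding. All derived quantities (four oxide percentages, the totals, glass mass, ignition loss, yield) are re-derived at exact precision using the weight values on 1000 t of glass precisely as stated by the question or the answer.
The oxide mass targets at 1000 t melt:
  Al2O3: 20.63% × 1000 = 206.3 t
  SiO2: 63.05% × 1000 = 630.5 t
  K2O: 14.26% × 1000 = 142.6 t
  MgO: 2.067% × 1000 = 20.67 t
Sums-versus-targets review with the batch weights as given, versus the basis set out (oxide sums agree with the targets inside rounding margins):
  Al2O3: 633.6·0.003000 + 205.2·0.9960 = 206.3 t (target 206.3 t)
  SiO2: 633.6·0.9951 = 630.5 t (target 630.5 t)
  K2O: 208.8·0.6828 = 142.6 t (target 142.6 t)
  MgO: 43.24·0.4780 = 20.67 t (target 20.67 t)
Auditing the glass mass value: net batch after ignition = 1000 t (per-oxide target masses sum to 1000 t; with the basis standing at 1000 t — deltas are rounding alone).
Batch grand total — Σ batch = 1091 t; LOI loss = Σ batch·LOI = 90.83 t; yield = glass ÷ total batch = 91.67%.

Revised batch per 1000 t melt:
  Silica sand: 633.6 t
  Magnesite: 43.24 t
  Calcined alumina: 205.2 t
  K2CO3: 208.8 t
Total batch = 1091 t; LOI loss = 90.83 t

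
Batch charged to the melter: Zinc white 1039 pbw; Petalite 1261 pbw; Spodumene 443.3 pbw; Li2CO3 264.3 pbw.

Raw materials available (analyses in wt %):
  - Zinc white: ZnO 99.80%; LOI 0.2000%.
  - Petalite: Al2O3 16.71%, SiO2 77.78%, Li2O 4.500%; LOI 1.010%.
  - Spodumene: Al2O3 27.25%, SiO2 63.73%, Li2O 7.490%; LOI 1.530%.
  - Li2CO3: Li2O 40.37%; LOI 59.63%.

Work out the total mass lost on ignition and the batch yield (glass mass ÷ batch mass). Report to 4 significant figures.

LOI loss = 179.2 pbw; glass = 2828 pbw; yield = 94.04%

Working values are displayed rounded off to 4 significant figures in the printout; each numeric step maintains exact precision throughout — each reported figure is rounded exactly once. All derived quantities (ignition loss, yield, the totals, net glass mass, the four compositions) are rebuilt from the batch weights per 2828 pbw of glass at full precision as given in the problem or answer text.
Loss on ignition, line by line:
  Zinc white: 1039 × 0.002000 = 2.078 pbw
  Petalite: 1261 × 0.01010 = 12.74 pbw
  Spodumene: 443.3 × 0.01530 = 6.782 pbw
  Li2CO3: 264.3 × 0.5963 = 157.6 pbw
Total LOI = 179.2 pbw
Glass = batch − LOI = 3008 − 179.2 = 2828 pbw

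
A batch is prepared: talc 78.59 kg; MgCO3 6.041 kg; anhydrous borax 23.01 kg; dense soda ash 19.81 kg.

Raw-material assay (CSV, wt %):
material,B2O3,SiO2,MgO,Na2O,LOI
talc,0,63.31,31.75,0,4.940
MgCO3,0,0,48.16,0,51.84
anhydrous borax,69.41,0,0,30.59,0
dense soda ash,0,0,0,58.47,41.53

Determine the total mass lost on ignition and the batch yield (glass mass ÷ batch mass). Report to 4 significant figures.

All internal work runs at full precision from first step to last; intermediates are printed rounded to four significant digits between the steps. A single rounding produces each reported figure. The derived quantities are carried from the batch weights at 112.2 kg of glass at full precision (the totals, net glass mass, four oxide percentages, yield, ignition loss) as quoted within the problem or the answer.
Loss on ignition, line by line:
  talc: 78.59 × 0.04940 = 3.882 kg
  MgCO3: 6.041 × 0.5184 = 3.132 kg
  anhydrous borax: 23.01 × 0 = 0 kg
  dense soda ash: 19.81 × 0.4153 = 8.227 kg
Total LOI = 15.24 kg
Glass = batch − LOI = 127.5 − 15.24 = 112.2 kg

LOI loss = 15.24 kg; glass = 112.2 kg; yield = 88.04%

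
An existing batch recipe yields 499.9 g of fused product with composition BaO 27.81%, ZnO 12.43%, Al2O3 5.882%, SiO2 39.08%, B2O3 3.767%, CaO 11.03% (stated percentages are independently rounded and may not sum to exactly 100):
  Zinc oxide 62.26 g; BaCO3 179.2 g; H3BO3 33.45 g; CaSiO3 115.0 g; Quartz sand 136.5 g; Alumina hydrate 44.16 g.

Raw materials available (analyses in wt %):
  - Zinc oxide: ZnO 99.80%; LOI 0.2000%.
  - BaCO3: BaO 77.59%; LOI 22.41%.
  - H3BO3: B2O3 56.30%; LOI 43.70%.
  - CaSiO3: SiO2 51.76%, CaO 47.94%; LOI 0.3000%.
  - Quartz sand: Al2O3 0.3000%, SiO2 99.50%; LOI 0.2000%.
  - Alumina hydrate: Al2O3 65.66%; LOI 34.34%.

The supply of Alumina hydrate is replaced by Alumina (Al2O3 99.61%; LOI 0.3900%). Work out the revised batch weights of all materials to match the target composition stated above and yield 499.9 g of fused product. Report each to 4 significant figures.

Full float precision is held from first step to last; intermediates appear rounded off to 4 significant figures when written out. A single rounding finalizes each reported number — derived quantities, which include totals, LOI, the yield, glass mass, six oxide percentages, are carried in full float precision, exactly as printed in the problem or the answer, using the weight values on 499.9 g of glass.
Target masses of each oxide per 499.9 g fused product:
  BaO: 27.81% × 499.9 = 139.0 g
  ZnO: 12.43% × 499.9 = 62.14 g
  Al2O3: 5.882% × 499.9 = 29.40 g
  SiO2: 39.08% × 499.9 = 195.4 g
  B2O3: 3.767% × 499.9 = 18.83 g
  CaO: 11.03% × 499.9 = 55.14 g
Per-oxide balance check per the reported batch figures, per the basis as stated (sum by sum, the targets are met net of answer rounding effects):
  BaO: 179.2·0.7759 = 139.0 g (target 139.0 g)
  ZnO: 62.26·0.9980 = 62.14 g (target 62.14 g)
  Al2O3: 136.5·0.003000 + 29.11·0.9961 = 29.41 g (target 29.40 g)
  SiO2: 115.0·0.5176 + 136.5·0.9950 = 195.3 g (target 195.4 g)
  B2O3: 33.45·0.5630 = 18.83 g (target 18.83 g)
  CaO: 115.0·0.4794 = 55.13 g (target 55.14 g)
Glass-mass sanity pass: net batch after ignition = 499.9 g (per-oxide target masses sum to 499.9 g; stated basis 499.9 g — a pure rounding effect).
Whole-batch sum: Σ batch = 555.5 g; ignition loss, Σ(batch × LOI) = 55.63 g; as yield: glass ÷ batch → 89.99%.

Revised batch per 499.9 g fused product:
  Zinc oxide: 62.26 g
  BaCO3: 179.2 g
  H3BO3: 33.45 g
  CaSiO3: 115.0 g
  Quartz sand: 136.5 g
  Alumina: 29.11 g
Total batch = 555.5 g; LOI loss = 55.63 g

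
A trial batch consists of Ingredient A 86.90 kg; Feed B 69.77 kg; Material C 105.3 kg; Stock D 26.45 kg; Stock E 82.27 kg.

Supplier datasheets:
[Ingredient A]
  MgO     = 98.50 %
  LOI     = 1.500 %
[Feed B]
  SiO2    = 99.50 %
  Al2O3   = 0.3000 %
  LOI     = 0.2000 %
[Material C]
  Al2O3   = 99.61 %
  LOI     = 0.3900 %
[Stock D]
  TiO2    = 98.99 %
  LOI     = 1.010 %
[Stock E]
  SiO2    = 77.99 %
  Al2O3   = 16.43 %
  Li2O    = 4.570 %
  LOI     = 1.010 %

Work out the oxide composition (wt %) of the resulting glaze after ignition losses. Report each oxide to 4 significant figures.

Glass mass = 367.7 kg (batch 370.7 − LOI 2.952).
Composition: SiO2 36.33%, TiO2 7.120%, MgO 23.28%, Al2O3 32.26%, Li2O 1.022%

In-progress results are displayed rounded to 4 significant figures within the worked lines — the working math maintains full precision at each step. Every reported figure is rounded once only — all derived quantities, including totals, net glass mass, the yield, LOI, the five compositions, are recomputed from the batch weights per 367.7 kg of glass at full precision precisely as stated by the problem or the answer.
Delivered oxide masses:
  SiO2: 69.77·0.9950 + 82.27·0.7799 = 133.6 kg
  TiO2: 26.45·0.9899 = 26.18 kg
  MgO: 86.90·0.9850 = 85.60 kg
  Al2O3: 69.77·0.003000 + 105.3·0.9961 + 82.27·0.1643 = 118.6 kg
  Li2O: 82.27·0.04570 = 3.760 kg
LOI: 86.90·0.01500 + 69.77·0.002000 + 105.3·0.003900 + 26.45·0.01010 + 82.27·0.01010 = 2.952 kg
batch − LOI leaves glass = 370.7 − 2.952 = 367.7 kg (= Σ oxide masses)
wt %: oxide over glass, times 100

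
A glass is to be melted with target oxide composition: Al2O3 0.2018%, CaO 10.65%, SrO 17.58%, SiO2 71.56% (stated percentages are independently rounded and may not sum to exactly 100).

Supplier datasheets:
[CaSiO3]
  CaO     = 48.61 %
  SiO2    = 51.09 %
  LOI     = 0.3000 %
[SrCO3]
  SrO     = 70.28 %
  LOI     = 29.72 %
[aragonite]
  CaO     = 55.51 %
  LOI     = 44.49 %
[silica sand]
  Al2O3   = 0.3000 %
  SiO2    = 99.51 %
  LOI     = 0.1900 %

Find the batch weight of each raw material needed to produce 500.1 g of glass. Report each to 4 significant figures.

Rounding to four significant digits extends to each working value as displayed. Every computation maintains full float precision through the solve; each reported value includes exactly one rounding; derived quantities (four oxide percentages, glass mass, the totals, LOI, yield) are re-derived starting from the weights at 500.1 g of glass in full precision precisely as stated by the question or the answer.
Target masses of each oxide per 500.1 g glass:
  Al2O3: 0.2018% × 500.1 = 1.009 g
  CaO: 10.65% × 500.1 = 53.26 g
  SrO: 17.58% × 500.1 = 87.92 g
  SiO2: 71.56% × 500.1 = 357.9 g
Mass-balance tally per oxide from the weights as reported, versus the basis set out (every target is met by its sum modulo rounding of the values):
  Al2O3: 336.4·0.003000 = 1.009 g (target 1.009 g)
  CaO: 45.25·0.4861 + 56.32·0.5551 = 53.26 g (target 53.26 g)
  SrO: 125.1·0.7028 = 87.92 g (target 87.92 g)
  SiO2: 45.25·0.5109 + 336.4·0.9951 = 357.9 g (target 357.9 g)
Consistency of the glass mass: whole batch net of LOI = 500.1 g (the Σ of target masses is 500.1 g; against the stated basis, 500.1 g — gaps are rounding artifacts).
Adding the batch up: Σ batch = 563.1 g; the LOI term Σ batch·LOI equals 63.01 g; yield: glass divided by total = 88.81%.

Batch per 500.1 g glass:
  CaSiO3: 45.25 g
  SrCO3: 125.1 g
  aragonite: 56.32 g
  silica sand: 336.4 g
Total batch = 563.1 g; LOI loss = 63.01 g; yield = 88.81%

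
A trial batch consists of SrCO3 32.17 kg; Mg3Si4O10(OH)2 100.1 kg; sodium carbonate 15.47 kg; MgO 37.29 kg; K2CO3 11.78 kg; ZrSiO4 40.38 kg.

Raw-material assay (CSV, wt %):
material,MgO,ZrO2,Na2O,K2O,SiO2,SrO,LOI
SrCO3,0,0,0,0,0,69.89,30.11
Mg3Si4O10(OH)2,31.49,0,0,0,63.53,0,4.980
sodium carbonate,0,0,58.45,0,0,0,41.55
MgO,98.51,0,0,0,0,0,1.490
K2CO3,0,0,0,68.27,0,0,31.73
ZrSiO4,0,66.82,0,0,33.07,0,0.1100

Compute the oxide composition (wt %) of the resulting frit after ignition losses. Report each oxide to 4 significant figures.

Glass mass = 211.8 kg (batch 237.2 − LOI 25.44).
Composition: MgO 32.23%, ZrO2 12.74%, Na2O 4.270%, K2O 3.798%, SiO2 36.34%, SrO 10.62%

The working math holds full precision throughout; values along the way are printed rounded to four significant digits alongside each step — every reported value is rounded only once; the derived quantities, including the yield, ignition loss, the six compositions, the totals, glass mass, are computed using the weight values on 211.8 kg of glass in exact precision, as quoted within the problem or answer text.
Delivered oxide masses:
  MgO: 100.1·0.3149 + 37.29·0.9851 = 68.26 kg
  ZrO2: 40.38·0.6682 = 26.98 kg
  Na2O: 15.47·0.5845 = 9.042 kg
  K2O: 11.78·0.6827 = 8.042 kg
  SiO2: 100.1·0.6353 + 40.38·0.3307 = 76.95 kg
  SrO: 32.17·0.6989 = 22.48 kg
LOI: 32.17·0.3011 + 100.1·0.04980 + 15.47·0.4155 + 37.29·0.01490 + 11.78·0.3173 + 40.38·0.001100 = 25.44 kg
Glass mass = batch − LOI = 237.2 − 25.44 = 211.8 kg (the oxide masses sum to this)
wt % = 100 × oxide mass / glass mass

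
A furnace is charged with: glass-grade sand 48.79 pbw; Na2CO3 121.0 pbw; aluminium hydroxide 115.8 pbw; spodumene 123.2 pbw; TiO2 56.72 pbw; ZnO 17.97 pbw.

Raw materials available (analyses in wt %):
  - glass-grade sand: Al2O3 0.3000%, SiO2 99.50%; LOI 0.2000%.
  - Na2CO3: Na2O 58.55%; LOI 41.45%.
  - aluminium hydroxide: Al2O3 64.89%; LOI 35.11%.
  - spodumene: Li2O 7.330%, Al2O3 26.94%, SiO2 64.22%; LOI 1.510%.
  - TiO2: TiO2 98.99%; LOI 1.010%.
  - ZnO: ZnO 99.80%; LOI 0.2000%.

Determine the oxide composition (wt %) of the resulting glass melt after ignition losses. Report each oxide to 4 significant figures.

Working values are printed rounded to four significant figures within the worked lines — the working math runs at full float precision in every operation — every reported figure carries a single rounding — all derived quantities (the yield, ignition loss, glass mass, the six compositions, the totals) are recomputed in exact precision starting from the weights on 390.1 pbw of glass precisely as stated by problem or answer.
Per-oxide mass from batch:
  Li2O: 123.2·0.07330 = 9.031 pbw
  ZnO: 17.97·0.9980 = 17.93 pbw
  TiO2: 56.72·0.9899 = 56.15 pbw
  Na2O: 121.0·0.5855 = 70.85 pbw
  Al2O3: 48.79·0.003000 + 115.8·0.6489 + 123.2·0.2694 = 108.5 pbw
  SiO2: 48.79·0.9950 + 123.2·0.6422 = 127.7 pbw
LOI: 48.79·0.002000 + 121.0·0.4145 + 115.8·0.3511 + 123.2·0.01510 + 56.72·0.01010 + 17.97·0.002000 = 93.38 pbw
Glass mass = batch − LOI = 483.5 − 93.38 = 390.1 pbw (matching Σ of the oxides)
percent share: oxide ÷ glass, ×100

Glass mass = 390.1 pbw (batch 483.5 − LOI 93.38).
Composition: Li2O 2.315%, ZnO 4.597%, TiO2 14.39%, Na2O 18.16%, Al2O3 27.81%, SiO2 32.73%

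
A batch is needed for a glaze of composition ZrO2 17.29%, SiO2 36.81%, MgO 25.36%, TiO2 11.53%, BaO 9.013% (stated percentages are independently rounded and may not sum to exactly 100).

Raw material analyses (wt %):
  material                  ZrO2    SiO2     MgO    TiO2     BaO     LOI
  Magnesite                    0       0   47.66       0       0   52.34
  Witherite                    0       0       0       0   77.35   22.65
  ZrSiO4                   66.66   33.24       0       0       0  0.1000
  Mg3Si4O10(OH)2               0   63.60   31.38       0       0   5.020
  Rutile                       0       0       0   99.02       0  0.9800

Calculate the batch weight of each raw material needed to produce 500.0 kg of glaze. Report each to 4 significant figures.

Rounding to four significant figures extends to each intermediate as printed; full float precision is kept in every operation; a single rounding yields every reported value; the derived quantities are computed in exact precision (LOI, yield, glass mass, totals, the five compositions) from the weighed amounts on 500.0 kg of glass as set out in problem or answer.
Target oxide masses per 500.0 kg glaze:
  ZrO2: 17.29% × 500.0 = 86.45 kg
  SiO2: 36.81% × 500.0 = 184.0 kg
  MgO: 25.36% × 500.0 = 126.8 kg
  TiO2: 11.53% × 500.0 = 57.65 kg
  BaO: 9.013% × 500.0 = 45.06 kg
Checking each oxide sum with the batch weights as given, at the basis given (target by target, the sums agree inside rounding margins):
  ZrO2: 129.7·0.6666 = 86.46 kg (target 86.45 kg)
  SiO2: 129.7·0.3324 + 221.6·0.6360 = 184.0 kg (target 184.0 kg)
  MgO: 120.1·0.4766 + 221.6·0.3138 = 126.8 kg (target 126.8 kg)
  TiO2: 58.22·0.9902 = 57.65 kg (target 57.65 kg)
  BaO: 58.26·0.7735 = 45.06 kg (target 45.06 kg)
Glass-mass bookkeeping: total charge less LOI = 500.0 kg (oxide target masses add up to 500.0 kg; against the stated basis, 500.0 kg — any gap is answer rounding).
Batch total: Σ batch = 587.9 kg; ignition loss, Σ(batch × LOI) = 87.88 kg; as yield: glass ÷ batch → 85.05%.

Batch per 500.0 kg glaze:
  Magnesite: 120.1 kg
  Witherite: 58.26 kg
  ZrSiO4: 129.7 kg
  Mg3Si4O10(OH)2: 221.6 kg
  Rutile: 58.22 kg
Total batch = 587.9 kg; LOI loss = 87.88 kg; yield = 85.05%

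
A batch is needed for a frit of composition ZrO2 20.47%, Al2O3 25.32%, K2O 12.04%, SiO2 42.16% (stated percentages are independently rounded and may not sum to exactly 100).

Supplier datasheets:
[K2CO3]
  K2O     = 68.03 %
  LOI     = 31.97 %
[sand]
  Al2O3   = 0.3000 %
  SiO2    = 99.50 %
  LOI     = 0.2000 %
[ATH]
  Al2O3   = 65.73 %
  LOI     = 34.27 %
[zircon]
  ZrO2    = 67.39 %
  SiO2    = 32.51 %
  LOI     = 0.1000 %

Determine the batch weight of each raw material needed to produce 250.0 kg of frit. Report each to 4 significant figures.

Batch per 250.0 kg frit:
  K2CO3: 44.25 kg
  sand: 81.12 kg
  ATH: 95.93 kg
  zircon: 75.94 kg
Total batch = 297.2 kg; LOI loss = 47.26 kg; yield = 84.10%

The intermediate values are shown rounded to four significant figures in the working; the working math carries full float precision end to end — each reported result is rounded only once — the derived quantities (LOI, glass mass, four oxide percentages, totals, the yield) are rebuilt at full float precision from the weighed amounts for 250.0 kg of glass, precisely as stated by the problem or answer text.
The oxide mass targets at 250.0 kg frit:
  ZrO2: 20.47% × 250.0 = 51.18 kg
  Al2O3: 25.32% × 250.0 = 63.30 kg
  K2O: 12.04% × 250.0 = 30.10 kg
  SiO2: 42.16% × 250.0 = 105.4 kg
Balance tally, oxide-wise, using the reported weights, relative to the basis at hand (target by target, the sums agree given rounding of the digits):
  ZrO2: 75.94·0.6739 = 51.18 kg (target 51.18 kg)
  Al2O3: 81.12·0.003000 + 95.93·0.6573 = 63.30 kg (target 63.30 kg)
  K2O: 44.25·0.6803 = 30.10 kg (target 30.10 kg)
  SiO2: 81.12·0.9950 + 75.94·0.3251 = 105.4 kg (target 105.4 kg)
Glass mass check: Σ batch − LOI loss = 250.0 kg (the Σ of target masses is 250.0 kg; against the stated basis, 250.0 kg — gaps are rounding artifacts).
Batch total: Σ batch = 297.2 kg; ignition loss, Σ(batch × LOI) = 47.26 kg; as yield: glass ÷ batch → 84.10%.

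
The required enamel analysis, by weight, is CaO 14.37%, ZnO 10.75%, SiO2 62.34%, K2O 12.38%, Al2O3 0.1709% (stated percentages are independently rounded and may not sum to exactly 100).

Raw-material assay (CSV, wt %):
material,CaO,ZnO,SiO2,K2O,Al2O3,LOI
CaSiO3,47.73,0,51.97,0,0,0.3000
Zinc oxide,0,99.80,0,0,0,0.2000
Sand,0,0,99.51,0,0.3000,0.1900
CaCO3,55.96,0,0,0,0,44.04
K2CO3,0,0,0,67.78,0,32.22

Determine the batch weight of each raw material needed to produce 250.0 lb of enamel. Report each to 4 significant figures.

Batch per 250.0 lb enamel:
  CaSiO3: 27.19 lb
  Zinc oxide: 26.93 lb
  Sand: 142.4 lb
  CaCO3: 41.01 lb
  K2CO3: 45.66 lb
Total batch = 283.2 lb; LOI loss = 33.18 lb; yield = 88.28%

All internal work keeps full float precision from first step to last — working values are displayed rounded to 4 significant digits in the working; every reported value is rounded exactly once; derived quantities are recomputed at exact precision (ignition loss, net glass mass, the five compositions, the yield, totals) starting from the weights on 250.0 lb of glass, as quoted within the problem or answer text.
The oxide mass targets at 250.0 lb enamel:
  CaO: 14.37% × 250.0 = 35.92 lb
  ZnO: 10.75% × 250.0 = 26.88 lb
  SiO2: 62.34% × 250.0 = 155.8 lb
  K2O: 12.38% × 250.0 = 30.95 lb
  Al2O3: 0.1709% × 250.0 = 0.4272 lb
Per-oxide balance check working from each reported weight, under the basis named above (each sum matches its target mass up to rounding of the answer):
  CaO: 27.19·0.4773 + 41.01·0.5596 = 35.93 lb (target 35.92 lb)
  ZnO: 26.93·0.9980 = 26.88 lb (target 26.88 lb)
  SiO2: 27.19·0.5197 + 142.4·0.9951 = 155.8 lb (target 155.8 lb)
  K2O: 45.66·0.6778 = 30.95 lb (target 30.95 lb)
  Al2O3: 142.4·0.003000 = 0.4272 lb (target 0.4272 lb)
Mass balance on the glass: the batch minus its LOI: 250.0 lb (the targets, summed, come to 250.0 lb; the stated basis being 250.0 lb — deltas are rounding alone).
Batch total: Σ batch = 283.2 lb; Σ batch·LOI gives LOI loss = 33.18 lb; the yield ratio, glass ÷ batch: 88.28%.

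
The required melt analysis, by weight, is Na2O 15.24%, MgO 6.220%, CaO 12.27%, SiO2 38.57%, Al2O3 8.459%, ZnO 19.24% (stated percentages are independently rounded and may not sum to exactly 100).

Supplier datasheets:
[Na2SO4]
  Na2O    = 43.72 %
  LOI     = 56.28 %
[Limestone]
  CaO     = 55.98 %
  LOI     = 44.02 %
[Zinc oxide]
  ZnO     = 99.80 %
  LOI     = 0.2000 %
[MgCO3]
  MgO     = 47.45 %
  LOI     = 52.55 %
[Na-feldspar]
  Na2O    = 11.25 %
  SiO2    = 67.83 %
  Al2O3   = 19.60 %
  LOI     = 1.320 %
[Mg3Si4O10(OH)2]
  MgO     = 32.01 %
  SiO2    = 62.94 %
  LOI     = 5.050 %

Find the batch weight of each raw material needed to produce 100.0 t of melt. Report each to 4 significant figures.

Batch per 100.0 t melt:
  Na2SO4: 23.75 t
  Limestone: 21.92 t
  Zinc oxide: 19.28 t
  MgCO3: 3.145 t
  Na-feldspar: 43.16 t
  Mg3Si4O10(OH)2: 14.77 t
Total batch = 126.0 t; LOI loss = 26.02 t; yield = 79.35%

The intermediate values are printed rounded off to 4 significant figures in the printout. Exact precision is kept from first step to last; a single rounding completes every reported value — derived quantities, including totals, six oxide percentages, LOI, glass mass, the yield, are carried using the weight values for 100.0 t of glass in full float precision, as set out in either problem or answer.
Oxide-by-oxide targets in 100.0 t melt:
  Na2O: 15.24% × 100.0 = 15.24 t
  MgO: 6.220% × 100.0 = 6.220 t
  CaO: 12.27% × 100.0 = 12.27 t
  SiO2: 38.57% × 100.0 = 38.57 t
  Al2O3: 8.459% × 100.0 = 8.459 t
  ZnO: 19.24% × 100.0 = 19.24 t
A balance pass over the oxides, per the reported batch figures, on the stated basis (delivered sums recover each target net of answer rounding effects):
  Na2O: 23.75·0.4372 + 43.16·0.1125 = 15.24 t (target 15.24 t)
  MgO: 3.145·0.4745 + 14.77·0.3201 = 6.220 t (target 6.220 t)
  CaO: 21.92·0.5598 = 12.27 t (target 12.27 t)
  SiO2: 43.16·0.6783 + 14.77·0.6294 = 38.57 t (target 38.57 t)
  Al2O3: 43.16·0.1960 = 8.459 t (target 8.459 t)
  ZnO: 19.28·0.9980 = 19.24 t (target 19.24 t)
Glass mass check: total charge less LOI = 100.0 t (the targets, summed, come to 100.0 t; stated basis 100.0 t — gaps are rounding artifacts).
Adding the batch up: Σ batch = 126.0 t; the LOI term Σ batch·LOI equals 26.02 t; yield: glass divided by total = 79.35%.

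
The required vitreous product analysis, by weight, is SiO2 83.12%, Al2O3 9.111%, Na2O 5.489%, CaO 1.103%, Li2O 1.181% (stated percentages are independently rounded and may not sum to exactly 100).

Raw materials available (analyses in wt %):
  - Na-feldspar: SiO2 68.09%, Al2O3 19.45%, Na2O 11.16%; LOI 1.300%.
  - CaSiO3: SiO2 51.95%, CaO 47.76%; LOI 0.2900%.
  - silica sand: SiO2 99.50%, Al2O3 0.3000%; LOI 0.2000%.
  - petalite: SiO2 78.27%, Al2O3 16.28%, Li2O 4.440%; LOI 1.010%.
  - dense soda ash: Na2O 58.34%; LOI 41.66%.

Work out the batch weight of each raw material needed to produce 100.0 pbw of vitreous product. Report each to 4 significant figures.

All internal work runs at full precision from start to finish — intermediates appear rounded off to 4 significant figures at each printed step; each reported value is rounded exactly once; derived quantities (five oxide percentages, ignition loss, the totals, net glass mass, yield) are rebuilt starting from the weights on 100.0 pbw of glass in exact precision as written in question or answer.
Oxide-by-oxide targets in 100.0 pbw vitreous product:
  SiO2: 83.12% × 100.0 = 83.12 pbw
  Al2O3: 9.111% × 100.0 = 9.111 pbw
  Na2O: 5.489% × 100.0 = 5.489 pbw
  CaO: 1.103% × 100.0 = 1.103 pbw
  Li2O: 1.181% × 100.0 = 1.181 pbw
Per-oxide balance check given the weights on record, on the stated basis (sum by sum, the targets are met net of answer rounding effects):
  SiO2: 23.88·0.6809 + 2.309·0.5195 + 45.06·0.9950 + 26.60·0.7827 = 83.11 pbw (target 83.12 pbw)
  Al2O3: 23.88·0.1945 + 45.06·0.003000 + 26.60·0.1628 = 9.110 pbw (target 9.111 pbw)
  Na2O: 23.88·0.1116 + 4.840·0.5834 = 5.489 pbw (target 5.489 pbw)
  CaO: 2.309·0.4776 = 1.103 pbw (target 1.103 pbw)
  Li2O: 26.60·0.04440 = 1.181 pbw (target 1.181 pbw)
Consistency of the glass mass: batch Σ − ignition loss = 100.0 pbw (the targets, summed, come to 100.0 pbw; stated basis 100.0 pbw — any gap is answer rounding).
Batch total: Σ batch = 102.7 pbw; loss to ignition Σ batch·LOI = 2.692 pbw; yield, glass over the total, = 97.38%.

Batch per 100.0 pbw vitreous product:
  Na-feldspar: 23.88 pbw
  CaSiO3: 2.309 pbw
  silica sand: 45.06 pbw
  petalite: 26.60 pbw
  dense soda ash: 4.840 pbw
Total batch = 102.7 pbw; LOI loss = 2.692 pbw; yield = 97.38%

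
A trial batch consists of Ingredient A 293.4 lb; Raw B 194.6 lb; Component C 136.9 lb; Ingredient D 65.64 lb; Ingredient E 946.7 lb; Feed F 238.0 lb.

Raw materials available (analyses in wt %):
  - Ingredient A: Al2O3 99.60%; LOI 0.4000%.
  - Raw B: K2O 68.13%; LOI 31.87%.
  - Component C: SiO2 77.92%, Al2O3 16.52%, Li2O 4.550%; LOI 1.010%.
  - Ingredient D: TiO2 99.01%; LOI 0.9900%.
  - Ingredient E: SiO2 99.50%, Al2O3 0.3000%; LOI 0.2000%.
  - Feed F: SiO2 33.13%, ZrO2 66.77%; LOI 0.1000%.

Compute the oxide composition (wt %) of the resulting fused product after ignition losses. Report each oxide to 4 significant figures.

Every computation keeps exact precision at all times. In-progress results are shown with 4-significant-digit rounding in the working — each reported value is rounded only once; all derived quantities are re-derived in full float precision (ignition loss, the totals, the six compositions, yield, glass mass) using the weight values for 1808 lb of glass, as quoted within either problem or answer.
Per-oxide mass from batch:
  SiO2: 136.9·0.7792 + 946.7·0.9950 + 238.0·0.3313 = 1127 lb
  Al2O3: 293.4·0.9960 + 136.9·0.1652 + 946.7·0.003000 = 317.7 lb
  K2O: 194.6·0.6813 = 132.6 lb
  TiO2: 65.64·0.9901 = 64.99 lb
  ZrO2: 238.0·0.6677 = 158.9 lb
  Li2O: 136.9·0.04550 = 6.229 lb
LOI: 293.4·0.004000 + 194.6·0.3187 + 136.9·0.01010 + 65.64·0.009900 + 946.7·0.002000 + 238.0·0.001000 = 67.36 lb
Net of LOI, the glass mass = 1875 − 67.36 = 1808 lb (= the summed oxide contributions)
percent by weight: oxide/glass ×100

Glass mass = 1808 lb (batch 1875 − LOI 67.36).
Composition: SiO2 62.37%, Al2O3 17.57%, K2O 7.333%, TiO2 3.595%, ZrO2 8.790%, Li2O 0.3445%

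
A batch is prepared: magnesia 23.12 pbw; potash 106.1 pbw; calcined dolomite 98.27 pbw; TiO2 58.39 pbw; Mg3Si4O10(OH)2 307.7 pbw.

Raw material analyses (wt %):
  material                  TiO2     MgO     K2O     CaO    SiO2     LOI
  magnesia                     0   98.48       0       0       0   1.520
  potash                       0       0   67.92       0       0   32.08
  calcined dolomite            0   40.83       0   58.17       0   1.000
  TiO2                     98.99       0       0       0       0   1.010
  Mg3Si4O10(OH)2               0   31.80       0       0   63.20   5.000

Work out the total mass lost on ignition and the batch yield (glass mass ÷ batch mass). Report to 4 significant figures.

Intermediates are shown rounded to 4 significant figures as written; the working math holds full precision at every stage; every reported number is rounded only once; the derived quantities, which include the totals, the five compositions, yield, glass mass, LOI, are carried at exact precision, as set out in the problem or answer text, from the batch weights at 542.2 pbw of glass.
Material-by-material LOI:
  magnesia: 23.12 × 0.01520 = 0.3514 pbw
  potash: 106.1 × 0.3208 = 34.04 pbw
  calcined dolomite: 98.27 × 0.01000 = 0.9827 pbw
  TiO2: 58.39 × 0.01010 = 0.5897 pbw
  Mg3Si4O10(OH)2: 307.7 × 0.05000 = 15.38 pbw
Total LOI = 51.35 pbw
Glass = batch − LOI = 593.6 − 51.35 = 542.2 pbw

LOI loss = 51.35 pbw; glass = 542.2 pbw; yield = 91.35%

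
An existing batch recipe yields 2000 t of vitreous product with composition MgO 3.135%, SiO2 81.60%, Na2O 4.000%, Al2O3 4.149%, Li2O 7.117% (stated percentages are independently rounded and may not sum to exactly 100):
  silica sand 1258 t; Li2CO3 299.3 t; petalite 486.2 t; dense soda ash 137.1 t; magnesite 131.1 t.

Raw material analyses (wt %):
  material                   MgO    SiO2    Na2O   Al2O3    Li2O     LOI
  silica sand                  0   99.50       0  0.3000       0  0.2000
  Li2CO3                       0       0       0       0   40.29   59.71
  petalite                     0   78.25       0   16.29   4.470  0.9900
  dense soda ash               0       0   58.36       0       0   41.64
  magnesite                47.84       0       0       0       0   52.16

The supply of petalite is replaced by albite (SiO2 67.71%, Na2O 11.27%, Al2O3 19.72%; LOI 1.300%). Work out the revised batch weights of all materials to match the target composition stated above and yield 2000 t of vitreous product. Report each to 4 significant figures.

Full precision is kept from start to finish. Working values are shown rounded to four significant digits. Each reported figure is rounded a single time. The derived quantities, which include LOI, glass mass, the totals, the yield, five oxide percentages, are rebuilt in full float precision, as they appear in question or answer, from the batch weights at 2000 t of glass.
Oxide-by-oxide targets in 2000 t vitreous product:
  MgO: 3.135% × 2000 = 62.70 t
  SiO2: 81.60% × 2000 = 1632 t
  Na2O: 4.000% × 2000 = 80.00 t
  Al2O3: 4.149% × 2000 = 82.98 t
  Li2O: 7.117% × 2000 = 142.3 t
A balance pass over the oxides, with the batch weights as given, versus the basis set out (summed amounts equal target values inside rounding margins):
  MgO: 131.1·0.4784 = 62.72 t (target 62.70 t)
  SiO2: 1368·0.9950 + 400.0·0.6771 = 1632 t (target 1632 t)
  Na2O: 400.0·0.1127 + 59.84·0.5836 = 80.00 t (target 80.00 t)
  Al2O3: 1368·0.003000 + 400.0·0.1972 = 82.98 t (target 82.98 t)
  Li2O: 353.3·0.4029 = 142.3 t (target 142.3 t)
Glass-mass bookkeeping: batch Σ − ignition loss = 2000 t (the targets, summed, come to 2000 t; the stated basis being 2000 t — gaps are rounding artifacts).
Adding the batch up: Σ batch = 2312 t; ignition loss, Σ(batch × LOI) = 312.2 t; yield: glass divided by total = 86.50%.

Revised batch per 2000 t vitreous product:
  silica sand: 1368 t
  Li2CO3: 353.3 t
  albite: 400.0 t
  dense soda ash: 59.84 t
  magnesite: 131.1 t
Total batch = 2312 t; LOI loss = 312.2 t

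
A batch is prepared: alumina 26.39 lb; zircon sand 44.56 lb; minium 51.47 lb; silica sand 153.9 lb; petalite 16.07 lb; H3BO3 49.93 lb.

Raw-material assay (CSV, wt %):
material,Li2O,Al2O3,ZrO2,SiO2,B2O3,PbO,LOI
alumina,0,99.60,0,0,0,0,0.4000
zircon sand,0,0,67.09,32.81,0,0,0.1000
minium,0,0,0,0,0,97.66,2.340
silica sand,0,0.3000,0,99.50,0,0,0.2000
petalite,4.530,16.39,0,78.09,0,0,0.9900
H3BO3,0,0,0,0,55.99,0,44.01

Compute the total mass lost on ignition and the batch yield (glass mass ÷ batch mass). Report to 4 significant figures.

In-progress results are printed rounded to 4 significant digits in the printout — all arithmetic maintains exact precision in all steps; each reported number carries a single rounding; derived quantities are recomputed using the weight values at 318.5 lb of glass in full float precision (glass mass, ignition loss, yield, totals, the six compositions), as set out in the problem or answer text.
Material-by-material LOI:
  alumina: 26.39 × 0.004000 = 0.1056 lb
  zircon sand: 44.56 × 0.001000 = 0.04456 lb
  minium: 51.47 × 0.02340 = 1.204 lb
  silica sand: 153.9 × 0.002000 = 0.3078 lb
  petalite: 16.07 × 0.009900 = 0.1591 lb
  H3BO3: 49.93 × 0.4401 = 21.97 lb
Total LOI = 23.80 lb
Glass = batch − LOI = 342.3 − 23.80 = 318.5 lb

LOI loss = 23.80 lb; glass = 318.5 lb; yield = 93.05%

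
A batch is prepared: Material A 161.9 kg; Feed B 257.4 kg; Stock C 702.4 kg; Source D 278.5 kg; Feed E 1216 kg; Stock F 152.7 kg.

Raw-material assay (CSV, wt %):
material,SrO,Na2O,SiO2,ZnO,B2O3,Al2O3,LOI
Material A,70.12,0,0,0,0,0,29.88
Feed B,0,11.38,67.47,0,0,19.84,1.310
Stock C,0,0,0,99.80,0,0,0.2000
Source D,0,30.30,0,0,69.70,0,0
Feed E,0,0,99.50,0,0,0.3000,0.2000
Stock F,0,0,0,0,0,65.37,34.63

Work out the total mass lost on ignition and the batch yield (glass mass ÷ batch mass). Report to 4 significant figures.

LOI loss = 108.5 kg; glass = 2660 kg; yield = 96.08%

Every computation maintains full float precision end to end — mid-chain values are shown, with 4-significant-figure rounding, at each printed step — every reported figure is rounded just once. The derived quantities (ignition loss, glass mass, totals, yield, the six compositions) are recomputed starting from the weights at 2660 kg of glass in full precision exactly as printed in the question or the answer.
LOI of each material in turn:
  Material A: 161.9 × 0.2988 = 48.38 kg
  Feed B: 257.4 × 0.01310 = 3.372 kg
  Stock C: 702.4 × 0.002000 = 1.405 kg
  Source D: 278.5 × 0 = 0 kg
  Feed E: 1216 × 0.002000 = 2.432 kg
  Stock F: 152.7 × 0.3463 = 52.88 kg
Total LOI = 108.5 kg
Glass = batch − LOI = 2769 − 108.5 = 2660 kg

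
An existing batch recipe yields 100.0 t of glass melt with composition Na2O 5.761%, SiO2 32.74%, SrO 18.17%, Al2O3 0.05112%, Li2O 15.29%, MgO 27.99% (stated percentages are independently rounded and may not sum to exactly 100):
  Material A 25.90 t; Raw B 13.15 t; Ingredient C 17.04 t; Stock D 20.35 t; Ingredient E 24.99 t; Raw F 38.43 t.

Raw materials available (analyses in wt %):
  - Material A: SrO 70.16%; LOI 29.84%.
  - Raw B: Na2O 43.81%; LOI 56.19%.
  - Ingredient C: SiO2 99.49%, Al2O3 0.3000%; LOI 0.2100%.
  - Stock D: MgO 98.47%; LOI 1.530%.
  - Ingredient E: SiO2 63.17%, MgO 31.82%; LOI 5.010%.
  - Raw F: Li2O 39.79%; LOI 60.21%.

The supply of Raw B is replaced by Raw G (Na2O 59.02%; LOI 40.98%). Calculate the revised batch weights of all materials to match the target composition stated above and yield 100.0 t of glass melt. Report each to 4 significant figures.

Revised batch per 100.0 t glass melt:
  Material A: 25.90 t
  Raw G: 9.761 t
  Ingredient C: 17.04 t
  Stock D: 20.35 t
  Ingredient E: 24.99 t
  Raw F: 38.43 t
Total batch = 136.5 t; LOI loss = 36.47 t

All arithmetic carries full precision throughout. The intermediate values appear, rounded to four significant figures, in the working — exactly one rounding is applied to each reported number. The derived quantities (glass mass, yield, the totals, six oxide percentages, ignition loss) are recomputed using the weight values at 100.0 t of glass at full float precision, as given in the problem or answer text.
Target masses of each oxide per 100.0 t glass melt:
  Na2O: 5.761% × 100.0 = 5.761 t
  SiO2: 32.74% × 100.0 = 32.74 t
  SrO: 18.17% × 100.0 = 18.17 t
  Al2O3: 0.05112% × 100.0 = 0.05112 t
  Li2O: 15.29% × 100.0 = 15.29 t
  MgO: 27.99% × 100.0 = 27.99 t
Mass-balance tally per oxide working from each reported weight, at the basis given (each sum matches its target mass up to rounding of the answer):
  Na2O: 9.761·0.5902 = 5.761 t (target 5.761 t)
  SiO2: 17.04·0.9949 + 24.99·0.6317 = 32.74 t (target 32.74 t)
  SrO: 25.90·0.7016 = 18.17 t (target 18.17 t)
  Al2O3: 17.04·0.003000 = 0.05112 t (target 0.05112 t)
  Li2O: 38.43·0.3979 = 15.29 t (target 15.29 t)
  MgO: 20.35·0.9847 + 24.99·0.3182 = 27.99 t (target 27.99 t)
Glass-mass bookkeeping: total batch − LOI = 100.0 t (per-oxide target masses sum to 100.0 t; with the basis standing at 100.0 t — gaps are rounding artifacts).
Total batch = Σ batch = 136.5 t; Σ batch·LOI gives LOI loss = 36.47 t; as yield: glass ÷ batch → 73.28%.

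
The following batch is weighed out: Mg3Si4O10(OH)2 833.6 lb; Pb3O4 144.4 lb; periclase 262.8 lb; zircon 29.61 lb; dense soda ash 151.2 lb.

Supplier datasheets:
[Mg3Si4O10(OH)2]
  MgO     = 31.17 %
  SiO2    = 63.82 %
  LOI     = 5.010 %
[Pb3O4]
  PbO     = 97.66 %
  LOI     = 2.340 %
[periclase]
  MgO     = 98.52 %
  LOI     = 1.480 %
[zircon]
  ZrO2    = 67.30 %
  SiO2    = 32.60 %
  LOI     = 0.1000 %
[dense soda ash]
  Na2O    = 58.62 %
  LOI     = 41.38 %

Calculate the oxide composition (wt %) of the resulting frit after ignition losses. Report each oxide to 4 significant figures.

Glass mass = 1310 lb (batch 1422 − LOI 111.6).
Composition: PbO 10.77%, Na2O 6.766%, ZrO2 1.521%, MgO 39.60%, SiO2 41.35%

Rounding to four significant figures extends to every in-between result as displayed; all internal work maintains exact precision through the solve. Every reported figure carries a single rounding. The derived quantities are recomputed from the batch weights per 1310 lb of glass at full float precision (net glass mass, totals, the five compositions, the yield, ignition loss) as given in the problem or the answer.
Mass of each oxide from the mix:
  PbO: 144.4·0.9766 = 141.0 lb
  Na2O: 151.2·0.5862 = 88.63 lb
  ZrO2: 29.61·0.6730 = 19.93 lb
  MgO: 833.6·0.3117 + 262.8·0.9852 = 518.7 lb
  SiO2: 833.6·0.6382 + 29.61·0.3260 = 541.7 lb
LOI: 833.6·0.05010 + 144.4·0.02340 + 262.8·0.01480 + 29.61·0.001000 + 151.2·0.4138 = 111.6 lb
The glass mass, total less LOI, = 1422 − 111.6 = 1310 lb (equal to the oxide-mass sum)
wt %: oxide over glass, times 100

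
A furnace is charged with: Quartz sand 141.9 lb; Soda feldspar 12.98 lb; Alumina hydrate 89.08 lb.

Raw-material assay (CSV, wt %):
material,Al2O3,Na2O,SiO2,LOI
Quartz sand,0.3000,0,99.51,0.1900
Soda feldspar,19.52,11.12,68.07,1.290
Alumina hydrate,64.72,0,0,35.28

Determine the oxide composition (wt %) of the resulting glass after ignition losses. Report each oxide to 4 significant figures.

Glass mass = 212.1 lb (batch 244.0 − LOI 31.86).
Composition: Al2O3 28.58%, Na2O 0.6805%, SiO2 70.74%

Values along the way are printed, with 4-significant-figure rounding, in the printout; full float precision is carried end to end; every reported figure sees exactly one rounding. Derived quantities, including LOI, the yield, net glass mass, the totals, the three compositions, are carried from the batch weights on 212.1 lb of glass at full float precision, as quoted within question or answer.
Delivered oxide masses:
  Al2O3: 141.9·0.003000 + 12.98·0.1952 + 89.08·0.6472 = 60.61 lb
  Na2O: 12.98·0.1112 = 1.443 lb
  SiO2: 141.9·0.9951 + 12.98·0.6807 = 150.0 lb
LOI: 141.9·0.001900 + 12.98·0.01290 + 89.08·0.3528 = 31.86 lb
Net of LOI, the glass mass = 244.0 − 31.86 = 212.1 lb (equal to the oxide-mass sum)
percent share: oxide ÷ glass, ×100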